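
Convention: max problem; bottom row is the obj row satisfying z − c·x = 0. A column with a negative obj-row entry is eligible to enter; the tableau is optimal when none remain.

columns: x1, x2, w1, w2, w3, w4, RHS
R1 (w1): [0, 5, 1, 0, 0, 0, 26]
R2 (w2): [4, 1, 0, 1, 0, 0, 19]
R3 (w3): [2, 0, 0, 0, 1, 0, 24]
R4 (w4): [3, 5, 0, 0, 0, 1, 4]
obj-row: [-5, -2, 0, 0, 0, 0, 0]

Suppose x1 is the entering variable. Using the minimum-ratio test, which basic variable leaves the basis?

w4

Column x1 entries and ratios — w1: 0 ≤ 0, skip; w2: 19/4 = 19/4; w3: 24/2 = 12; w4: 4/3 = 4/3.
Smallest ratio is 4/3 in the row of w4, so w4 leaves.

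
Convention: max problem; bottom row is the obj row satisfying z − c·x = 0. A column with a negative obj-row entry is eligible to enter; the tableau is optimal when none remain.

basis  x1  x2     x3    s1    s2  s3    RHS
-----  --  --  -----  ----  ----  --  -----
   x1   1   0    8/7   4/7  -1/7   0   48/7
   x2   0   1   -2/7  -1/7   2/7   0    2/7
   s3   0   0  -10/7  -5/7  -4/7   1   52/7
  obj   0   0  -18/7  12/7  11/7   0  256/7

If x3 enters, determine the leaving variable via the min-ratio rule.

Column x3 entries and ratios — x1: (48/7)/(8/7) = 6; x2: -2/7 ≤ 0, skip; s3: -10/7 ≤ 0, skip.
Smallest ratio is 6 in the row of x1, so x1 leaves.

x1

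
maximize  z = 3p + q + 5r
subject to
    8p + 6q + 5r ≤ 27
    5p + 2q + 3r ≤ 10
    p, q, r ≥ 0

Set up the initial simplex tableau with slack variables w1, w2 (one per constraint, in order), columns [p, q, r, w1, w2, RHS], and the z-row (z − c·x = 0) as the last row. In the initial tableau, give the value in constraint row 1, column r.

5

Constraint 1 has coefficient 5 on r.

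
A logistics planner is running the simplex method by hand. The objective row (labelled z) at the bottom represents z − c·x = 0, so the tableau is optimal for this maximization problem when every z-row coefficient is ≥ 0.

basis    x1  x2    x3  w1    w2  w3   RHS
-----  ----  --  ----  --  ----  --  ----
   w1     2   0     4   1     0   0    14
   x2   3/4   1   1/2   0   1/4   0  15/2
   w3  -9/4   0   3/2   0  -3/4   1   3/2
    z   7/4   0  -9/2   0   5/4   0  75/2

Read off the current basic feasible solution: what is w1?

w1 is basic (row 1); its value is the RHS of that row, 14.

14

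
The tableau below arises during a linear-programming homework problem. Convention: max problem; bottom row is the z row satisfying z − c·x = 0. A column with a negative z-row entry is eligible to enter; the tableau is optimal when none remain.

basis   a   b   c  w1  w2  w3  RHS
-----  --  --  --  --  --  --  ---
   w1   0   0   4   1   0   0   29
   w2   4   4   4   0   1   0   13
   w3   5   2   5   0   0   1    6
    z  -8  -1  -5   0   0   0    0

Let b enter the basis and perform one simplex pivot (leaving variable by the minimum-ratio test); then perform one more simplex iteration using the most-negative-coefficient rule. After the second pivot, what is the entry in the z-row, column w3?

8/5

Ratio test on column b — row 1: entry 0 ≤ 0; row 2: 13/4 = 13/4; row 3: 6/2 = 3. Minimum is 3 at row 3 (w3 leaves); pivot element 2.
Divide row 3 by 2; eliminate column b from the other rows.
Second iteration: most negative z-row entry is -11/2 in column a, so a enters.
Ratio test on column a — row 1: entry 0 ≤ 0; row 2: entry -6 ≤ 0; row 3: 3/(5/2) = 6/5. Minimum is 6/5 at row 3 (b leaves); pivot element 5/2.
Divide row 3 by 5/2; eliminate column a from the other rows.
After both pivots, the entry at the z-row, column w3 is 8/5.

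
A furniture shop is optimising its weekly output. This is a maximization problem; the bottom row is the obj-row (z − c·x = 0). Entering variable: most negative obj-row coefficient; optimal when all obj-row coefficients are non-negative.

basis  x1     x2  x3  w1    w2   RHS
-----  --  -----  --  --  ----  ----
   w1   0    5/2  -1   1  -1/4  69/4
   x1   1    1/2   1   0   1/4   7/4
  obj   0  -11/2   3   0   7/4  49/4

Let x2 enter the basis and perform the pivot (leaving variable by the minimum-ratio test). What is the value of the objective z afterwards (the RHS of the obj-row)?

63/2

Ratio test on column x2 — row 1: (69/4)/(5/2) = 69/10; row 2: (7/4)/(1/2) = 7/2. Minimum is 7/2 at row 2 (x1 leaves); pivot element 1/2.
Pivot on row 2; the obj-row RHS becomes 49/4 − (-11/2)·(7/2) = 63/2.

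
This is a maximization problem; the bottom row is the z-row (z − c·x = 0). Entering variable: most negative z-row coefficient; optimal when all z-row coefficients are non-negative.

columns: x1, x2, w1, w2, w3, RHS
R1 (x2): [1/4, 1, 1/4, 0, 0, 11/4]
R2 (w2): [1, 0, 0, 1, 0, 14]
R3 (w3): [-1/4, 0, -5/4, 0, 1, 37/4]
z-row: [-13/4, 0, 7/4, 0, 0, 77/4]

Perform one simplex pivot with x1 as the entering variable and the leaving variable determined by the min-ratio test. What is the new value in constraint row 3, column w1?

-1

Ratio test on column x1 — row 1: (11/4)/(1/4) = 11; row 2: 14/1 = 14; row 3: entry -1/4 ≤ 0. Minimum is 11 at row 1 (x2 leaves); pivot element 1/4.
Divide row 1 by 1/4; eliminate column x1 from the other rows.
Row 3 update in column w1: -5/4 − (-1/4)·1 = -1.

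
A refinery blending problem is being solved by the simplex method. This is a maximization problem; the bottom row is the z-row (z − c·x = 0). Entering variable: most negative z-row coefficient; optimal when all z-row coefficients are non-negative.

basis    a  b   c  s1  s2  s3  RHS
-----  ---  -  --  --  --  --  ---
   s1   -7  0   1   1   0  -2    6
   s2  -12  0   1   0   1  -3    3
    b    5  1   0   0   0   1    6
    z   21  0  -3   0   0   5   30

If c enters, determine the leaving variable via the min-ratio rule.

s2

Column c entries and ratios — s1: 6/1 = 6; s2: 3/1 = 3; b: 0 ≤ 0, skip.
Smallest ratio is 3 in the row of s2, so s2 leaves.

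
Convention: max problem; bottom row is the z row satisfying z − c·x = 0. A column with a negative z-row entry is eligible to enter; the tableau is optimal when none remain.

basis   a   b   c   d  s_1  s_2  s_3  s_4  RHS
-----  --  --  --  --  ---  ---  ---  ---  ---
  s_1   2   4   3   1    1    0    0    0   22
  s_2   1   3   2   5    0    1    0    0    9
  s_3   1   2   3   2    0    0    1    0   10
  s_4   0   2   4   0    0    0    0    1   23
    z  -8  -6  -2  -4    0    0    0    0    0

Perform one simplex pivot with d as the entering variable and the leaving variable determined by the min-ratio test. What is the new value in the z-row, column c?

-2/5

Ratio test on column d — row 1: 22/1 = 22; row 2: 9/5 = 9/5; row 3: 10/2 = 5; row 4: entry 0 ≤ 0. Minimum is 9/5 at row 2 (s_2 leaves); pivot element 5.
Divide row 2 by 5; eliminate column d from the other rows.
z-row update in column c: -2 − (-4)·(2/5) = -2/5.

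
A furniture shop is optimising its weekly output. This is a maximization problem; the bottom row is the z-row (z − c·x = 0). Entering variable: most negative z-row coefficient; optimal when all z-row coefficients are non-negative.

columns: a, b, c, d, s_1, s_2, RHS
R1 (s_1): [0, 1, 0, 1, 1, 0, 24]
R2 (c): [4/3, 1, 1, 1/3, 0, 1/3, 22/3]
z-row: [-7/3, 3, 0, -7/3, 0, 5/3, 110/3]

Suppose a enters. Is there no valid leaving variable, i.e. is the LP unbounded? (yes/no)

Column a has positive entries in row(s) 2, so the ratio test bounds it — not unbounded.

no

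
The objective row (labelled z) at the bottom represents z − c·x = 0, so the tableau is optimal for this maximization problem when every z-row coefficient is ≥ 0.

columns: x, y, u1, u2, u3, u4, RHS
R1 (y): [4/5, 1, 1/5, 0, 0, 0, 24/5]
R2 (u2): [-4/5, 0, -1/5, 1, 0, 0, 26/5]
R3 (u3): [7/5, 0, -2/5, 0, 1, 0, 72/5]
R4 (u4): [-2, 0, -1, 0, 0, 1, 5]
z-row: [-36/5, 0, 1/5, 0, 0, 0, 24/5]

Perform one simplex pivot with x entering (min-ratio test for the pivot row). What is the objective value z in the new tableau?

Ratio test on column x — row 1: (24/5)/(4/5) = 6; row 2: entry -4/5 ≤ 0; row 3: (72/5)/(7/5) = 72/7; row 4: entry -2 ≤ 0. Minimum is 6 at row 1 (y leaves); pivot element 4/5.
Pivot on row 1; the z-row RHS becomes 24/5 − (-36/5)·6 = 48.

48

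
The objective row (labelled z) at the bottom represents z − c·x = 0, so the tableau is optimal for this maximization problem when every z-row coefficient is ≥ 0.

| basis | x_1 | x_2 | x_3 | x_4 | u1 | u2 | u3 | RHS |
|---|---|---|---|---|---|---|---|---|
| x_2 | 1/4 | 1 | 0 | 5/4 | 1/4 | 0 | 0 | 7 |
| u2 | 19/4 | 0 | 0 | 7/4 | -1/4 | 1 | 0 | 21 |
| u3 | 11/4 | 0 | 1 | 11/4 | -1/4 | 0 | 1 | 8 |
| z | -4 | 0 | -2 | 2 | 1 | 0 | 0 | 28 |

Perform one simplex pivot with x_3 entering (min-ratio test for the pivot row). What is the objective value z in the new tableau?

Ratio test on column x_3 — row 1: entry 0 ≤ 0; row 2: entry 0 ≤ 0; row 3: 8/1 = 8. Minimum is 8 at row 3 (u3 leaves); pivot element 1.
Pivot on row 3; the z-row RHS becomes 28 − (-2)·8 = 44.

44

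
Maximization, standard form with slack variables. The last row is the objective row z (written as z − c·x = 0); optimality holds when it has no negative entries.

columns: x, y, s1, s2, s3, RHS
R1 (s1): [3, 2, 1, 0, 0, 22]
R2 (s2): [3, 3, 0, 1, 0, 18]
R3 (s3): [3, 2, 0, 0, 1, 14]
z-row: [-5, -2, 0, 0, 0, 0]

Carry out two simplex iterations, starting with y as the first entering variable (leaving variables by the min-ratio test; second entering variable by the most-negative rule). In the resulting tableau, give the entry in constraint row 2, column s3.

Ratio test on column y — row 1: 22/2 = 11; row 2: 18/3 = 6; row 3: 14/2 = 7. Minimum is 6 at row 2 (s2 leaves); pivot element 3.
Divide row 2 by 3; eliminate column y from the other rows.
Second iteration: most negative z-row entry is -3 in column x, so x enters.
Ratio test on column x — row 1: 10/1 = 10; row 2: 6/1 = 6; row 3: 2/1 = 2. Minimum is 2 at row 3 (s3 leaves); pivot element 1.
Divide row 3 by 1; eliminate column x from the other rows.
After both pivots, the entry at constraint row 2, column s3 is -1.

-1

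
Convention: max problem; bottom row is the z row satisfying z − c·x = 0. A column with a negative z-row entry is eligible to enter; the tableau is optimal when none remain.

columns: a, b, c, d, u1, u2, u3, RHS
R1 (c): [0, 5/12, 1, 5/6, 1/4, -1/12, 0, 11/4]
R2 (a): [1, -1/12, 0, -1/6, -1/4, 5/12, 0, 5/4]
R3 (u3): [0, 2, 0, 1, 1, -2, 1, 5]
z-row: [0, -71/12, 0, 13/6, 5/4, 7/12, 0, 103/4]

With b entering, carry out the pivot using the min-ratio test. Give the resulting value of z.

973/24

Ratio test on column b — row 1: (11/4)/(5/12) = 33/5; row 2: entry -1/12 ≤ 0; row 3: 5/2 = 5/2. Minimum is 5/2 at row 3 (u3 leaves); pivot element 2.
Pivot on row 3; the z-row RHS becomes 103/4 − (-71/12)·(5/2) = 973/24.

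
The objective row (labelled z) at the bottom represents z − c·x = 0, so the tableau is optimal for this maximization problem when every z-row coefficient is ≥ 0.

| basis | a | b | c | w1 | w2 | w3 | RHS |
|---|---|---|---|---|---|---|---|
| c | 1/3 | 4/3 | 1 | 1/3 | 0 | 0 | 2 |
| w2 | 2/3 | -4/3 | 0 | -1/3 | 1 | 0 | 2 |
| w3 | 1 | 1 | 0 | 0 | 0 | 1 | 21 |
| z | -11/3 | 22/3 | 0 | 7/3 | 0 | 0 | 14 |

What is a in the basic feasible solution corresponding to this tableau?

a is not in the basis, so in the current basic feasible solution a = 0.

0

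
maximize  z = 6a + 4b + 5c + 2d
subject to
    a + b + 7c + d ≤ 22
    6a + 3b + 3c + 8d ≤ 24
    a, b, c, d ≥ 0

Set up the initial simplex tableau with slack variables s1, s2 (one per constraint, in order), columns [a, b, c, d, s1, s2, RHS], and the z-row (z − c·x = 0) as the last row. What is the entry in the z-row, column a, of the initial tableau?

-6

The z-row carries the negated objective coefficients: the a entry is -6.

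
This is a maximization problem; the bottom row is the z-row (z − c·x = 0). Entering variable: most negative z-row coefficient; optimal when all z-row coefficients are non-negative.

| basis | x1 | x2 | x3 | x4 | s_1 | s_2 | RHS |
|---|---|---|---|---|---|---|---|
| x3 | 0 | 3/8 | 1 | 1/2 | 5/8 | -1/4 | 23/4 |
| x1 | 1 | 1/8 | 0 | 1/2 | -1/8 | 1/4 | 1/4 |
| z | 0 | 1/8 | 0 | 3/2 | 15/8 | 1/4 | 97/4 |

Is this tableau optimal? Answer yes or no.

Every z-row coefficient is ≥ 0, so the tableau is optimal.

yes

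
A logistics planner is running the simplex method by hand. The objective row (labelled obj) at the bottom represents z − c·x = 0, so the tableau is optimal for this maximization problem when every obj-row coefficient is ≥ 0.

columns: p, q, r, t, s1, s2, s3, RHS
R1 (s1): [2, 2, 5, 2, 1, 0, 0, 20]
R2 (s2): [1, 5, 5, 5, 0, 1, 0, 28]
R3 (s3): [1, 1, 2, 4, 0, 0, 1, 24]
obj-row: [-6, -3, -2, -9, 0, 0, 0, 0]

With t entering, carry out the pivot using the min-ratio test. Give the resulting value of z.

Ratio test on column t — row 1: 20/2 = 10; row 2: 28/5 = 28/5; row 3: 24/4 = 6. Minimum is 28/5 at row 2 (s2 leaves); pivot element 5.
Pivot on row 2; the obj-row RHS becomes 0 − (-9)·(28/5) = 252/5.

252/5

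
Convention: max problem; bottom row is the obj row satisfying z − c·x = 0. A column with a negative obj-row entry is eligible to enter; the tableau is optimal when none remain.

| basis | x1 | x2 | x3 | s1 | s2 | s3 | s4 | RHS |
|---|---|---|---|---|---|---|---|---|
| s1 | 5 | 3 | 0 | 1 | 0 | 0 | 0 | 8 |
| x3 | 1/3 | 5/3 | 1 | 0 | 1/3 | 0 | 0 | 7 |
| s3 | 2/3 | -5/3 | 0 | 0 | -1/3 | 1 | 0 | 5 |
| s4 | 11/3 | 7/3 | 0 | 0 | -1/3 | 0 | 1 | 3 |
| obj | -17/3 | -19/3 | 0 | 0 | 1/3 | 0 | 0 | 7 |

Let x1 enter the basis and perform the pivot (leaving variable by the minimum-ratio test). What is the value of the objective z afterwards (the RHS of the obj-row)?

128/11

Ratio test on column x1 — row 1: 8/5 = 8/5; row 2: 7/(1/3) = 21; row 3: 5/(2/3) = 15/2; row 4: 3/(11/3) = 9/11. Minimum is 9/11 at row 4 (s4 leaves); pivot element 11/3.
Pivot on row 4; the obj-row RHS becomes 7 − (-17/3)·(9/11) = 128/11.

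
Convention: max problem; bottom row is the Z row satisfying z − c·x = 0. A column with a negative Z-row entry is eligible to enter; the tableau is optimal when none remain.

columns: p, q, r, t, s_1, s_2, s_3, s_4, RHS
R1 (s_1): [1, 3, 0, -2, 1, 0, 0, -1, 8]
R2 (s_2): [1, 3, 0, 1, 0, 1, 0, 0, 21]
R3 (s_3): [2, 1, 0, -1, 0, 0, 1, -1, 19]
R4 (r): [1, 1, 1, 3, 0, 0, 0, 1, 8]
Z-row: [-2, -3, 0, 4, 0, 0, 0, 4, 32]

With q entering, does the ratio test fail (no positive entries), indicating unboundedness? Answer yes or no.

no

Column q has positive entries in row(s) 1, 2, 3, 4, so the ratio test bounds it — not unbounded.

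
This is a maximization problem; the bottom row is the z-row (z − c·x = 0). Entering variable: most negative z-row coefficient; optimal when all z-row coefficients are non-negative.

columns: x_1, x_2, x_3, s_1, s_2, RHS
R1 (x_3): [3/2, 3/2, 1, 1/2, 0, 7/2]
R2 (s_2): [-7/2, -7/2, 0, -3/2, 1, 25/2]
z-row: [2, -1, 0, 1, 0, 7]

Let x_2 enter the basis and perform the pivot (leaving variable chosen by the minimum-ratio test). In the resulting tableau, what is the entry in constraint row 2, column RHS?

62/3

Ratio test on column x_2 — row 1: (7/2)/(3/2) = 7/3; row 2: entry -7/2 ≤ 0. Minimum is 7/3 at row 1 (x_3 leaves); pivot element 3/2.
Divide row 1 by 3/2; eliminate column x_2 from the other rows.
Row 2 update in column RHS: 25/2 − (-7/2)·(7/3) = 62/3.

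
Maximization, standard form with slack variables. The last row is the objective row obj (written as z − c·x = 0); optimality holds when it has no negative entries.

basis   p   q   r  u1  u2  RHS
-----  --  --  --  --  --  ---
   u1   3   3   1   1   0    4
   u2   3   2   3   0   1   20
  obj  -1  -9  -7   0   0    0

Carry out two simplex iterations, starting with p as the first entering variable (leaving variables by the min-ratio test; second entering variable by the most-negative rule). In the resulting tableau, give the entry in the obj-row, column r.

Ratio test on column p — row 1: 4/3 = 4/3; row 2: 20/3 = 20/3. Minimum is 4/3 at row 1 (u1 leaves); pivot element 3.
Divide row 1 by 3; eliminate column p from the other rows.
Second iteration: most negative obj-row entry is -8 in column q, so q enters.
Ratio test on column q — row 1: (4/3)/1 = 4/3; row 2: entry -1 ≤ 0. Minimum is 4/3 at row 1 (p leaves); pivot element 1.
Divide row 1 by 1; eliminate column q from the other rows.
After both pivots, the entry at the obj-row, column r is -4.

-4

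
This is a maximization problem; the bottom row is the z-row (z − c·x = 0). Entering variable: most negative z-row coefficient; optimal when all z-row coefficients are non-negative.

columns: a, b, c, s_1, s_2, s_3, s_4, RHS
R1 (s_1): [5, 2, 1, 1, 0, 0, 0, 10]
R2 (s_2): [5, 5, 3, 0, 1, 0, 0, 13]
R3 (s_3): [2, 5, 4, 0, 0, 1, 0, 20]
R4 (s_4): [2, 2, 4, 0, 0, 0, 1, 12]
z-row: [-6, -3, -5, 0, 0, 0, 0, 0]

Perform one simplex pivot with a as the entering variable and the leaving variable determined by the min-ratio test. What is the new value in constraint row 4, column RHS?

8

Ratio test on column a — row 1: 10/5 = 2; row 2: 13/5 = 13/5; row 3: 20/2 = 10; row 4: 12/2 = 6. Minimum is 2 at row 1 (s_1 leaves); pivot element 5.
Divide row 1 by 5; eliminate column a from the other rows.
Row 4 update in column RHS: 12 − 2·2 = 8.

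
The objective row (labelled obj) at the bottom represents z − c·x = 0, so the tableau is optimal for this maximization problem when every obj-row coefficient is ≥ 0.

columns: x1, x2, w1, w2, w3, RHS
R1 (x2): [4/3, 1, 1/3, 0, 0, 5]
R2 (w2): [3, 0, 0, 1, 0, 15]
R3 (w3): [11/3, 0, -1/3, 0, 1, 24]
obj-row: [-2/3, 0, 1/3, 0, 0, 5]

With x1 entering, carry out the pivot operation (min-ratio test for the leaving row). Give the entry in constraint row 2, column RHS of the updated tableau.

Ratio test on column x1 — row 1: 5/(4/3) = 15/4; row 2: 15/3 = 5; row 3: 24/(11/3) = 72/11. Minimum is 15/4 at row 1 (x2 leaves); pivot element 4/3.
Divide row 1 by 4/3; eliminate column x1 from the other rows.
Row 2 update in column RHS: 15 − 3·(15/4) = 15/4.

15/4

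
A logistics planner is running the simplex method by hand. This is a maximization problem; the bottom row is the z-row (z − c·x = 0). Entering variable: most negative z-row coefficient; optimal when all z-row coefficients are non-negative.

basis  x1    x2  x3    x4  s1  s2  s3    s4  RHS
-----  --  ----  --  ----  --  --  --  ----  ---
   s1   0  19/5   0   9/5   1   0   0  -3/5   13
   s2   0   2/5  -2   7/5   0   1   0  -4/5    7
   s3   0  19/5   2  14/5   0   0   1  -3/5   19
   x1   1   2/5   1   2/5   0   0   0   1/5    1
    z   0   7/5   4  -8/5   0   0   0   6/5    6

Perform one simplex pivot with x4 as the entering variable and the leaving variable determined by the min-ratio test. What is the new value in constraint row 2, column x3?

Ratio test on column x4 — row 1: 13/(9/5) = 65/9; row 2: 7/(7/5) = 5; row 3: 19/(14/5) = 95/14; row 4: 1/(2/5) = 5/2. Minimum is 5/2 at row 4 (x1 leaves); pivot element 2/5.
Divide row 4 by 2/5; eliminate column x4 from the other rows.
Row 2 update in column x3: -2 − (7/5)·(5/2) = -11/2.

-11/2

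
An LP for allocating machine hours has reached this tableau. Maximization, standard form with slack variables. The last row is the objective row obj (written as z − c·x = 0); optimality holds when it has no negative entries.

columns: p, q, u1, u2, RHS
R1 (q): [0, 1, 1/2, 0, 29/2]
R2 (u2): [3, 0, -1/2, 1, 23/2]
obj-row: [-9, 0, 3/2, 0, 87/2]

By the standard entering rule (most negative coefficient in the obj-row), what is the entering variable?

p

Negative obj-row entries: p: -9.
The most negative is -9 in column p, so p enters.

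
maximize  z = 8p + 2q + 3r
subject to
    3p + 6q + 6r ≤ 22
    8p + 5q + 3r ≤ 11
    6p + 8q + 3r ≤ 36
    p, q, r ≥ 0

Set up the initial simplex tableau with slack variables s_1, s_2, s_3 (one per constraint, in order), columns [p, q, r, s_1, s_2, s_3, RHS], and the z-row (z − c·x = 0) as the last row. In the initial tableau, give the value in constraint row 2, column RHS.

The RHS of constraint 2 is b_2 = 11.

11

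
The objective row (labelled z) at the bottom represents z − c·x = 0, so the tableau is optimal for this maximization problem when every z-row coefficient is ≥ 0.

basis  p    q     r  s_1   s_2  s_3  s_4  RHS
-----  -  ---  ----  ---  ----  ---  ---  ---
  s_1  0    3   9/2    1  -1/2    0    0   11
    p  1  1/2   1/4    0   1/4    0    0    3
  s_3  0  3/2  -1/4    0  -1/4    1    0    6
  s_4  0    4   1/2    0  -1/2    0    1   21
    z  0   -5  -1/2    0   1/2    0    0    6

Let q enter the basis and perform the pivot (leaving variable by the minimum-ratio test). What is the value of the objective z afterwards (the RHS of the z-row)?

Ratio test on column q — row 1: 11/3 = 11/3; row 2: 3/(1/2) = 6; row 3: 6/(3/2) = 4; row 4: 21/4 = 21/4. Minimum is 11/3 at row 1 (s_1 leaves); pivot element 3.
Pivot on row 1; the z-row RHS becomes 6 − (-5)·(11/3) = 73/3.

73/3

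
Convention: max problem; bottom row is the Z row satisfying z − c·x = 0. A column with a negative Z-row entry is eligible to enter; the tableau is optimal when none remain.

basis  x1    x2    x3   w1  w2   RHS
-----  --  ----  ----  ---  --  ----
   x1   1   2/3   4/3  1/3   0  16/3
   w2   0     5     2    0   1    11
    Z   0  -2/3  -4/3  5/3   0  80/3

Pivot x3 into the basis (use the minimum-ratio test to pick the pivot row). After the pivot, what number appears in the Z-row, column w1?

Ratio test on column x3 — row 1: (16/3)/(4/3) = 4; row 2: 11/2 = 11/2. Minimum is 4 at row 1 (x1 leaves); pivot element 4/3.
Divide row 1 by 4/3; eliminate column x3 from the other rows.
Z-row update in column w1: 5/3 − (-4/3)·(1/4) = 2.

2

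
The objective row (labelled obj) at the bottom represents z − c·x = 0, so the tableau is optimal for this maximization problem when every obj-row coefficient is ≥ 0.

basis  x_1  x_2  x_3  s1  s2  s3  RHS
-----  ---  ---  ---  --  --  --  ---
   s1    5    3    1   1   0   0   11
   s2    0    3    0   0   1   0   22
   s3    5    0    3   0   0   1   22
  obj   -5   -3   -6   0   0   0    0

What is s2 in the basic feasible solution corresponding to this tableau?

s2 is basic (row 2); its value is the RHS of that row, 22.

22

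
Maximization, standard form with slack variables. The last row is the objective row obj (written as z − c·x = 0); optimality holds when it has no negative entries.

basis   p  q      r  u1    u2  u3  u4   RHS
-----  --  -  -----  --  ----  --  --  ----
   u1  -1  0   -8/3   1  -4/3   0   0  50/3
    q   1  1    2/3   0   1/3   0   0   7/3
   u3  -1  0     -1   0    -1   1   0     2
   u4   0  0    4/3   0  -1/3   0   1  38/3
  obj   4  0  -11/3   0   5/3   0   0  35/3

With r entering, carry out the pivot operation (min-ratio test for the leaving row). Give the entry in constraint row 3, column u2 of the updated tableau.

-1/2

Ratio test on column r — row 1: entry -8/3 ≤ 0; row 2: (7/3)/(2/3) = 7/2; row 3: entry -1 ≤ 0; row 4: (38/3)/(4/3) = 19/2. Minimum is 7/2 at row 2 (q leaves); pivot element 2/3.
Divide row 2 by 2/3; eliminate column r from the other rows.
Row 3 update in column u2: -1 − (-1)·(1/2) = -1/2.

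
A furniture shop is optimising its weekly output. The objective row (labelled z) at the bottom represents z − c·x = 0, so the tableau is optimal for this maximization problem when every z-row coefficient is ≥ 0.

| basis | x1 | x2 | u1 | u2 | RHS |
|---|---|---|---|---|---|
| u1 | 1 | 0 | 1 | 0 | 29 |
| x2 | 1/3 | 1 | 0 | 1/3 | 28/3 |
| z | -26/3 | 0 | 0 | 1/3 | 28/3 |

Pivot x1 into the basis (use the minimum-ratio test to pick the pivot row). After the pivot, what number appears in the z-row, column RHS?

252

Ratio test on column x1 — row 1: 29/1 = 29; row 2: (28/3)/(1/3) = 28. Minimum is 28 at row 2 (x2 leaves); pivot element 1/3.
Divide row 2 by 1/3; eliminate column x1 from the other rows.
z-row update in column RHS: 28/3 − (-26/3)·28 = 252.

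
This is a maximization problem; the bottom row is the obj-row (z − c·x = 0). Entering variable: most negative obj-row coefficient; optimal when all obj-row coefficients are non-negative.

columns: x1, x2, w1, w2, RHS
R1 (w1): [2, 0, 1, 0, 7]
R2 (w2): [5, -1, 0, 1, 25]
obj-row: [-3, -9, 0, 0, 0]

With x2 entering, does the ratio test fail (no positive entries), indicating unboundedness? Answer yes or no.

yes

Every constraint-row entry in column x2 is ≤ 0, so increasing x2 is unbounded.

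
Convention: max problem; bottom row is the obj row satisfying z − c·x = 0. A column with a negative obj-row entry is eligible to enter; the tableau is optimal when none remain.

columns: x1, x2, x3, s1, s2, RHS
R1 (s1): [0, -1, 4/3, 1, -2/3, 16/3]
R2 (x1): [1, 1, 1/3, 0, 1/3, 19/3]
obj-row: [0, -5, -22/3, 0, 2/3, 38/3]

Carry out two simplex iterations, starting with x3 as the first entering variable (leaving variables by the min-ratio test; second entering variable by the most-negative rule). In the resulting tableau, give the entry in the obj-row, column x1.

42/5

Ratio test on column x3 — row 1: (16/3)/(4/3) = 4; row 2: (19/3)/(1/3) = 19. Minimum is 4 at row 1 (s1 leaves); pivot element 4/3.
Divide row 1 by 4/3; eliminate column x3 from the other rows.
Second iteration: most negative obj-row entry is -21/2 in column x2, so x2 enters.
Ratio test on column x2 — row 1: entry -3/4 ≤ 0; row 2: 5/(5/4) = 4. Minimum is 4 at row 2 (x1 leaves); pivot element 5/4.
Divide row 2 by 5/4; eliminate column x2 from the other rows.
After both pivots, the entry at the obj-row, column x1 is 42/5.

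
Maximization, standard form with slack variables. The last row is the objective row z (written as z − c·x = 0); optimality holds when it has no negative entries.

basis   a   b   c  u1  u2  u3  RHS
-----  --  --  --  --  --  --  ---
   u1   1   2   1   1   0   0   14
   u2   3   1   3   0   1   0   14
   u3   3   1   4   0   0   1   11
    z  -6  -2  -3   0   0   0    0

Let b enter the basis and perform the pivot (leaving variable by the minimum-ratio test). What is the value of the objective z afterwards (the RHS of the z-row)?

14

Ratio test on column b — row 1: 14/2 = 7; row 2: 14/1 = 14; row 3: 11/1 = 11. Minimum is 7 at row 1 (u1 leaves); pivot element 2.
Pivot on row 1; the z-row RHS becomes 0 − (-2)·7 = 14.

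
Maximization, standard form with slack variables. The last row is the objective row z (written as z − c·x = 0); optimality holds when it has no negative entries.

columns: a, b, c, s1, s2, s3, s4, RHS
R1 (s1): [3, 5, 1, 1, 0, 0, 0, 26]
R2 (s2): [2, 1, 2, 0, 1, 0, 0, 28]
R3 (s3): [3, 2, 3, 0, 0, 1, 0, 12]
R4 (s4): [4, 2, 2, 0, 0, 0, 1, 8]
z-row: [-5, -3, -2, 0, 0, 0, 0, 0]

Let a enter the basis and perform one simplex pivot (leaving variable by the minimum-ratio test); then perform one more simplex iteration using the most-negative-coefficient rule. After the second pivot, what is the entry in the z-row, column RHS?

Ratio test on column a — row 1: 26/3 = 26/3; row 2: 28/2 = 14; row 3: 12/3 = 4; row 4: 8/4 = 2. Minimum is 2 at row 4 (s4 leaves); pivot element 4.
Divide row 4 by 4; eliminate column a from the other rows.
Second iteration: most negative z-row entry is -1/2 in column b, so b enters.
Ratio test on column b — row 1: 20/(7/2) = 40/7; row 2: entry 0 ≤ 0; row 3: 6/(1/2) = 12; row 4: 2/(1/2) = 4. Minimum is 4 at row 4 (a leaves); pivot element 1/2.
Divide row 4 by 1/2; eliminate column b from the other rows.
After both pivots, the entry at the z-row, column RHS is 12.

12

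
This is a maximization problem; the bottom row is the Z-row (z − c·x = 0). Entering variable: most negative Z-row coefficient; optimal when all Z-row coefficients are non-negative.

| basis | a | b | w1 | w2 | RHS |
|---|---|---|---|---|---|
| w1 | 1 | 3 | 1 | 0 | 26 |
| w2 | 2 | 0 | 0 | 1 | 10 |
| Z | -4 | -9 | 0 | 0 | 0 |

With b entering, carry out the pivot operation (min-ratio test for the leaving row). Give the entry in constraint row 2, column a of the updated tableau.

2

Ratio test on column b — row 1: 26/3 = 26/3; row 2: entry 0 ≤ 0. Minimum is 26/3 at row 1 (w1 leaves); pivot element 3.
Divide row 1 by 3; eliminate column b from the other rows.
Row 2 update in column a: 2 − 0·(1/3) = 2.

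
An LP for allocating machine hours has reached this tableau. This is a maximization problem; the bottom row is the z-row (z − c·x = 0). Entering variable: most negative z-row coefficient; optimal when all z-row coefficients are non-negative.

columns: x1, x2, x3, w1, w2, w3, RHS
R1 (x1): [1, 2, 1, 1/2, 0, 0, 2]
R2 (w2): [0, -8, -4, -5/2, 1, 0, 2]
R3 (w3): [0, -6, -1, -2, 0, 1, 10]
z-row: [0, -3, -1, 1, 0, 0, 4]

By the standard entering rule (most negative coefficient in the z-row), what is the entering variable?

Negative z-row entries: x2: -3, x3: -1.
The most negative is -3 in column x2, so x2 enters.

x2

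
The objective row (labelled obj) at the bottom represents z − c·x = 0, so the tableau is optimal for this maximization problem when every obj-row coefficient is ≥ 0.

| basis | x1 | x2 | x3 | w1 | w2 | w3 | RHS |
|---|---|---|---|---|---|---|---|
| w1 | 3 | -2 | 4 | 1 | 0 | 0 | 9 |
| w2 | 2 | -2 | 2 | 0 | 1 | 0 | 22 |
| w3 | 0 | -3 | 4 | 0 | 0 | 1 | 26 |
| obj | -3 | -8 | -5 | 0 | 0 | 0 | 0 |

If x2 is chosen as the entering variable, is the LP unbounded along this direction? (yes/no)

Every constraint-row entry in column x2 is ≤ 0, so increasing x2 is unbounded.

yes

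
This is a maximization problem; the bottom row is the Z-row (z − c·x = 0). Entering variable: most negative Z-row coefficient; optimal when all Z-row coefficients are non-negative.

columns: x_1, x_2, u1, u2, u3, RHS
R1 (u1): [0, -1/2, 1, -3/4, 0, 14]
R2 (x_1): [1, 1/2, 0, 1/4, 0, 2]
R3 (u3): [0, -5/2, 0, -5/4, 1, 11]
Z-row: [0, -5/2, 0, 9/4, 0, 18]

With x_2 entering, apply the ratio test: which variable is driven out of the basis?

Column x_2 entries and ratios — u1: -1/2 ≤ 0, skip; x_1: 2/(1/2) = 4; u3: -5/2 ≤ 0, skip.
Smallest ratio is 4 in the row of x_1, so x_1 leaves.

x_1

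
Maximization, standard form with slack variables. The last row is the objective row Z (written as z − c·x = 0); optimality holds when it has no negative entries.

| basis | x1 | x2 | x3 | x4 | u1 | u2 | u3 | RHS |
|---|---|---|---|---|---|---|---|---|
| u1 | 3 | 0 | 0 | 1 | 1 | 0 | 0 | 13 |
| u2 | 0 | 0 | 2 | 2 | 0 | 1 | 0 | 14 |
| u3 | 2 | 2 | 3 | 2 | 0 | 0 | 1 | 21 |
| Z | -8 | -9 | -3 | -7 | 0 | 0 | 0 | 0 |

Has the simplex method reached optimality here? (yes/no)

The Z-row has a negative entry -9 in column x2, so it is not optimal.

no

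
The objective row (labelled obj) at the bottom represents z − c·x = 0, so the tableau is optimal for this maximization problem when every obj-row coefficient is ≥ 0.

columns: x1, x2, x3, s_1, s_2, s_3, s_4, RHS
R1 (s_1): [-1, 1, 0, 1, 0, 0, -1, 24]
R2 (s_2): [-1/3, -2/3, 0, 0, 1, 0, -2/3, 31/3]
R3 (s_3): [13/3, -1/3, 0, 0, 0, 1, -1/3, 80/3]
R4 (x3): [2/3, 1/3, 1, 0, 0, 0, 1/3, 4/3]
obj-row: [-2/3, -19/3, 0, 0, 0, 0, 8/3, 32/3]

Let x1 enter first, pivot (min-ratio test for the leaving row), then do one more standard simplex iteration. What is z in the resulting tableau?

36

Ratio test on column x1 — row 1: entry -1 ≤ 0; row 2: entry -1/3 ≤ 0; row 3: (80/3)/(13/3) = 80/13; row 4: (4/3)/(2/3) = 2. Minimum is 2 at row 4 (x3 leaves); pivot element 2/3.
Pivot on row 4; the obj-row RHS becomes 32/3 − (-2/3)·2 = 12.
Next entering variable (most negative obj-row entry -6): x2.
Ratio test on column x2 — row 1: 26/(3/2) = 52/3; row 2: entry -1/2 ≤ 0; row 3: entry -5/2 ≤ 0; row 4: 2/(1/2) = 4. Minimum is 4 at row 4 (x1 leaves); pivot element 1/2.
After the second pivot the obj-row RHS is 12 − (-6)·4 = 36.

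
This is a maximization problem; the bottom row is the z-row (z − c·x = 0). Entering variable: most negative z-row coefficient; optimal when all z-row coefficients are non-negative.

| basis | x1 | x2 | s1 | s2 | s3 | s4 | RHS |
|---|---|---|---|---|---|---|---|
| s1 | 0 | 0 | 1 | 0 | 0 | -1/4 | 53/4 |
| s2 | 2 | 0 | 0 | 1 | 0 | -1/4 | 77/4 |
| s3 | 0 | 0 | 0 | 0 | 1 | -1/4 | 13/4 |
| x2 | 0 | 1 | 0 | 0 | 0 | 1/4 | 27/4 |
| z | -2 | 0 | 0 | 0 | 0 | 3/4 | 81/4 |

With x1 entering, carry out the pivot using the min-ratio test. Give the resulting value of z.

Ratio test on column x1 — row 1: entry 0 ≤ 0; row 2: (77/4)/2 = 77/8; row 3: entry 0 ≤ 0; row 4: entry 0 ≤ 0. Minimum is 77/8 at row 2 (s2 leaves); pivot element 2.
Pivot on row 2; the z-row RHS becomes 81/4 − (-2)·(77/8) = 79/2.

79/2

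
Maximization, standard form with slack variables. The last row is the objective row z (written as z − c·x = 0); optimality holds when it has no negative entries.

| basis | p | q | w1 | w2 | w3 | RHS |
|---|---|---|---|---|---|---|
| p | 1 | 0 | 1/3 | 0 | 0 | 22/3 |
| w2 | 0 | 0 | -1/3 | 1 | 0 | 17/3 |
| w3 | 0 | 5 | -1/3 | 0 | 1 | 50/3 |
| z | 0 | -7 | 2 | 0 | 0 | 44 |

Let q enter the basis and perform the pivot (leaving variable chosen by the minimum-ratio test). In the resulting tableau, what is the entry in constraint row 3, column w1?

Ratio test on column q — row 1: entry 0 ≤ 0; row 2: entry 0 ≤ 0; row 3: (50/3)/5 = 10/3. Minimum is 10/3 at row 3 (w3 leaves); pivot element 5.
Divide row 3 by 5; eliminate column q from the other rows.
In the new row 3, the w1 entry is the old entry divided by the pivot: (-1/3)/5 = -1/15.

-1/15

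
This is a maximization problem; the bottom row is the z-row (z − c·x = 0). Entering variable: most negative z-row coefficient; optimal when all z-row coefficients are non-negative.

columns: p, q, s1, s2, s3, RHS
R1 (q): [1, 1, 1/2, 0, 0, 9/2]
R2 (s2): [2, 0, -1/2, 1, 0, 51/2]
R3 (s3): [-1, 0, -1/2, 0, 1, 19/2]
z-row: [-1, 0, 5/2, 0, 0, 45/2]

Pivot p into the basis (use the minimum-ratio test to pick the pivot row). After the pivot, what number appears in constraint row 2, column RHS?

33/2

Ratio test on column p — row 1: (9/2)/1 = 9/2; row 2: (51/2)/2 = 51/4; row 3: entry -1 ≤ 0. Minimum is 9/2 at row 1 (q leaves); pivot element 1.
Divide row 1 by 1; eliminate column p from the other rows.
Row 2 update in column RHS: 51/2 − 2·(9/2) = 33/2.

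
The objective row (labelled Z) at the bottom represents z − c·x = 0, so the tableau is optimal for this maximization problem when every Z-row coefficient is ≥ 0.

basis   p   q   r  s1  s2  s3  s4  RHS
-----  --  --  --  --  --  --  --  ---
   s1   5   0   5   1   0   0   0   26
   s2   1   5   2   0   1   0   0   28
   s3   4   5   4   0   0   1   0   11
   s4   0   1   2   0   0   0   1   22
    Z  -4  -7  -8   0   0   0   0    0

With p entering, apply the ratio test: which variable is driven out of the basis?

Column p entries and ratios — s1: 26/5 = 26/5; s2: 28/1 = 28; s3: 11/4 = 11/4; s4: 0 ≤ 0, skip.
Smallest ratio is 11/4 in the row of s3, so s3 leaves.

s3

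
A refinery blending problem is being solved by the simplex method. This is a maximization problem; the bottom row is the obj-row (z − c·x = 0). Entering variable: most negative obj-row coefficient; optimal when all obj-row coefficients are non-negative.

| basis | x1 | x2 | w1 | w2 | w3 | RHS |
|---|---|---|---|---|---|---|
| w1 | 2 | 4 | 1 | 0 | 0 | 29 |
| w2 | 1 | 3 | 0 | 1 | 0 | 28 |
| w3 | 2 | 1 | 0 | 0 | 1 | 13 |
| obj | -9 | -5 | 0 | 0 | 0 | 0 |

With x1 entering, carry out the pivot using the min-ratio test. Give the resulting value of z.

117/2

Ratio test on column x1 — row 1: 29/2 = 29/2; row 2: 28/1 = 28; row 3: 13/2 = 13/2. Minimum is 13/2 at row 3 (w3 leaves); pivot element 2.
Pivot on row 3; the obj-row RHS becomes 0 − (-9)·(13/2) = 117/2.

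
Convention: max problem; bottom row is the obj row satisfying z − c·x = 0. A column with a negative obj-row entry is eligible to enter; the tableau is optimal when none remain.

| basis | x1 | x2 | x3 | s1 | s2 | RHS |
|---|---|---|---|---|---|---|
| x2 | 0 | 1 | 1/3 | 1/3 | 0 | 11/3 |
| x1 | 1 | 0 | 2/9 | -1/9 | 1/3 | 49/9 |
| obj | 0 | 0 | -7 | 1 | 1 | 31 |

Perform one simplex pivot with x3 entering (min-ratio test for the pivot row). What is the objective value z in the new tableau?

108

Ratio test on column x3 — row 1: (11/3)/(1/3) = 11; row 2: (49/9)/(2/9) = 49/2. Minimum is 11 at row 1 (x2 leaves); pivot element 1/3.
Pivot on row 1; the obj-row RHS becomes 31 − (-7)·11 = 108.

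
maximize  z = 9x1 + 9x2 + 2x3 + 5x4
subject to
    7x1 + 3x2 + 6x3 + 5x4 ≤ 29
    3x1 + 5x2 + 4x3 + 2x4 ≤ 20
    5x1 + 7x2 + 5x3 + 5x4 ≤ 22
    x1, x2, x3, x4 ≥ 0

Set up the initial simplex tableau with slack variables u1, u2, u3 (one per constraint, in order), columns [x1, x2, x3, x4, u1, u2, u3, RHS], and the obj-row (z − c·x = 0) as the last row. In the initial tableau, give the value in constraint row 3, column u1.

Slack u1 belongs to constraint 1; its column is the unit vector e_1, so the entry in row 3 is 0.

0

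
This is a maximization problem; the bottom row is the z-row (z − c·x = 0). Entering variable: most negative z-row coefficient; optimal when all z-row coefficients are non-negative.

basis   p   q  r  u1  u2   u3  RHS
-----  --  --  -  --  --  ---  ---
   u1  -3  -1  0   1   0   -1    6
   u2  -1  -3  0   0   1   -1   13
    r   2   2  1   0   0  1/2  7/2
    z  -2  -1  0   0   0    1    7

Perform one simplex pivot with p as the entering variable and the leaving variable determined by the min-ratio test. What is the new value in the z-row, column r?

Ratio test on column p — row 1: entry -3 ≤ 0; row 2: entry -1 ≤ 0; row 3: (7/2)/2 = 7/4. Minimum is 7/4 at row 3 (r leaves); pivot element 2.
Divide row 3 by 2; eliminate column p from the other rows.
z-row update in column r: 0 − (-2)·(1/2) = 1.

1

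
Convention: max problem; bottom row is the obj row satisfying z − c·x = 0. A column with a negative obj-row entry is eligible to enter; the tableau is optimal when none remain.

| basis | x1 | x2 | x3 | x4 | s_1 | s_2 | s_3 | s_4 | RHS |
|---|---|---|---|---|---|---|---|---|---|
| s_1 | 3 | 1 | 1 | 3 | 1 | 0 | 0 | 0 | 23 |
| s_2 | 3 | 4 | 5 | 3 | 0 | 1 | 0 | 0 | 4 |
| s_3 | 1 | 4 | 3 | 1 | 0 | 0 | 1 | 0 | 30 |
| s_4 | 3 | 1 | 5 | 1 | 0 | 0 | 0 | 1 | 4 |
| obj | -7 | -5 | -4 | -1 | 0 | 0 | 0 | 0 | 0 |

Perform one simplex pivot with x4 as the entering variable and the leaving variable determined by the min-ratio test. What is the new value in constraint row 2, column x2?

Ratio test on column x4 — row 1: 23/3 = 23/3; row 2: 4/3 = 4/3; row 3: 30/1 = 30; row 4: 4/1 = 4. Minimum is 4/3 at row 2 (s_2 leaves); pivot element 3.
Divide row 2 by 3; eliminate column x4 from the other rows.
In the new row 2, the x2 entry is the old entry divided by the pivot: 4/3 = 4/3.

4/3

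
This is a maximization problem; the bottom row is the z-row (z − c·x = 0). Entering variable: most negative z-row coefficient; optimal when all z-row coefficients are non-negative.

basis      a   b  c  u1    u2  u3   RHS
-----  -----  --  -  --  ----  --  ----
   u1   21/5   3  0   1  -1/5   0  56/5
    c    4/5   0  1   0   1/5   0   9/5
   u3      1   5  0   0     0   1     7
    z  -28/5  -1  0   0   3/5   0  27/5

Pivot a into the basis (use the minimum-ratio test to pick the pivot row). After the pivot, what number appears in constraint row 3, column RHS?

19/4

Ratio test on column a — row 1: (56/5)/(21/5) = 8/3; row 2: (9/5)/(4/5) = 9/4; row 3: 7/1 = 7. Minimum is 9/4 at row 2 (c leaves); pivot element 4/5.
Divide row 2 by 4/5; eliminate column a from the other rows.
Row 3 update in column RHS: 7 − 1·(9/4) = 19/4.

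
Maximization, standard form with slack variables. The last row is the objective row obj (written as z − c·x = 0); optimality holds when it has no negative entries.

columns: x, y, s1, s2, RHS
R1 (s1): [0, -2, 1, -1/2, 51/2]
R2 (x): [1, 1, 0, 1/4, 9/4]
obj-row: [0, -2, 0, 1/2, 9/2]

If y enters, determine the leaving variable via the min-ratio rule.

x

Column y entries and ratios — s1: -2 ≤ 0, skip; x: (9/4)/1 = 9/4.
Smallest ratio is 9/4 in the row of x, so x leaves.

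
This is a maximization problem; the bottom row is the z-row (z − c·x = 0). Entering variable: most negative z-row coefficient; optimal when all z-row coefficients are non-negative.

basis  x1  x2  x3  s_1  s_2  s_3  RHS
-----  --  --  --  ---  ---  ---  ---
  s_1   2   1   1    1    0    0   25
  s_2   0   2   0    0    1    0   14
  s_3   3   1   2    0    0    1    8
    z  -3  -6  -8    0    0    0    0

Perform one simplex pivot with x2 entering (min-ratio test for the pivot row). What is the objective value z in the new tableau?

42

Ratio test on column x2 — row 1: 25/1 = 25; row 2: 14/2 = 7; row 3: 8/1 = 8. Minimum is 7 at row 2 (s_2 leaves); pivot element 2.
Pivot on row 2; the z-row RHS becomes 0 − (-6)·7 = 42.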